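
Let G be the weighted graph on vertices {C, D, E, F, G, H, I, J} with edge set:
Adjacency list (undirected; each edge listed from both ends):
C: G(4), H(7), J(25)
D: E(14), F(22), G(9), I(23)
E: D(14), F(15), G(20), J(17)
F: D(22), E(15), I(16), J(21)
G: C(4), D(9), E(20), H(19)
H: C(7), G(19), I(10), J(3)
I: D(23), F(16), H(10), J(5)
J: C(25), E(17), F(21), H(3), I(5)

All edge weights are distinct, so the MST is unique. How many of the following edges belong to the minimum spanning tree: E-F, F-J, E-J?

Kruskal: consider edges lightest-first.
H-J (3): add — endpoints in different components.
C-G (4): add — endpoints in different components.
I-J (5): add — endpoints in different components.
C-H (7): add — endpoints in different components.
D-G (9): add — endpoints in different components.
H-I (10): skip — H and I already connected.
D-E (14): add — endpoints in different components.
E-F (15): add — endpoints in different components.
MST edge set: {H-J, C-G, I-J, C-H, D-G, D-E, E-F}.
Of the listed edges, {E-F} are in the MST → 1.

1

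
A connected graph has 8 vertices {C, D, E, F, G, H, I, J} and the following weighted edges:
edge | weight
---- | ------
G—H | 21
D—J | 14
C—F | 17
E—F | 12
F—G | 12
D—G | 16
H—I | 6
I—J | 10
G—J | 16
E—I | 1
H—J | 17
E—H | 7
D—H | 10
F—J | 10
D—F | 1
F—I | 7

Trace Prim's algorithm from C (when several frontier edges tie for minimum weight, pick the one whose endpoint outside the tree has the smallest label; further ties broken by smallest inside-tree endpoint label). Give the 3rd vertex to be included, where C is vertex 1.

Prim, starting at C.
Step 1: cheapest edge leaving the tree is C—F (17); add F.
Step 2: cheapest edge leaving the tree is D—F (1); add D.
Step 3: cheapest edge leaving the tree is F—I (7); add I.
Step 4: cheapest edge leaving the tree is E—I (1); add E.
Step 5: cheapest edge leaving the tree is H—I (6); add H.
Step 6: cheapest edge leaving the tree is F—J (10); add J.
Step 7: cheapest edge leaving the tree is F—G (12); add G.
Vertex order: C, F, D, I, E, H, J, G. The 3rd vertex is D.

D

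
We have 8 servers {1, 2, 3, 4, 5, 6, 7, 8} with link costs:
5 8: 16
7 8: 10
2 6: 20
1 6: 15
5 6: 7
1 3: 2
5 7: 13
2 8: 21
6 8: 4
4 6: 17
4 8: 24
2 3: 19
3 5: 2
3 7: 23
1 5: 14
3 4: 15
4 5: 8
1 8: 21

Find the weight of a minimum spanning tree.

52

Prim's algorithm from 6:
Step 1: cheapest edge leaving the tree is 6 8 (4); add 8.
Step 2: cheapest edge leaving the tree is 5 6 (7); add 5.
Step 3: cheapest edge leaving the tree is 3 5 (2); add 3.
Step 4: cheapest edge leaving the tree is 1 3 (2); add 1.
Step 5: cheapest edge leaving the tree is 4 5 (8); add 4.
Step 6: cheapest edge leaving the tree is 7 8 (10); add 7.
Step 7: cheapest edge leaving the tree is 2 3 (19); add 2.
MST edges: 6 8, 5 6, 3 5, 1 3, 4 5, 7 8, 2 3; total weight 4+7+2+2+8+10+19 = 52.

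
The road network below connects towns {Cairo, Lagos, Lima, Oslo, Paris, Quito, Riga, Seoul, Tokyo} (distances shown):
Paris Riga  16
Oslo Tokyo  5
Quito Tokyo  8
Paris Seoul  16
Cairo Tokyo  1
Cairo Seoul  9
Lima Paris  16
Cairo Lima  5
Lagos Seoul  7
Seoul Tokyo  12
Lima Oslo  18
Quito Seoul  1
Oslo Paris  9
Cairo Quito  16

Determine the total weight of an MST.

52

Prim, starting at Lima.
Step 1: cheapest edge leaving the tree is Cairo Lima (5); add Cairo.
Step 2: cheapest edge leaving the tree is Cairo Tokyo (1); add Tokyo.
Step 3: cheapest edge leaving the tree is Oslo Tokyo (5); add Oslo.
Step 4: cheapest edge leaving the tree is Quito Tokyo (8); add Quito.
Step 5: cheapest edge leaving the tree is Quito Seoul (1); add Seoul.
Step 6: cheapest edge leaving the tree is Lagos Seoul (7); add Lagos.
Step 7: cheapest edge leaving the tree is Oslo Paris (9); add Paris.
Step 8: cheapest edge leaving the tree is Paris Riga (16); add Riga.
MST edges: Cairo Lima, Cairo Tokyo, Oslo Tokyo, Quito Tokyo, Quito Seoul, Lagos Seoul, Oslo Paris, Paris Riga; total weight 5+1+5+8+1+7+9+16 = 52.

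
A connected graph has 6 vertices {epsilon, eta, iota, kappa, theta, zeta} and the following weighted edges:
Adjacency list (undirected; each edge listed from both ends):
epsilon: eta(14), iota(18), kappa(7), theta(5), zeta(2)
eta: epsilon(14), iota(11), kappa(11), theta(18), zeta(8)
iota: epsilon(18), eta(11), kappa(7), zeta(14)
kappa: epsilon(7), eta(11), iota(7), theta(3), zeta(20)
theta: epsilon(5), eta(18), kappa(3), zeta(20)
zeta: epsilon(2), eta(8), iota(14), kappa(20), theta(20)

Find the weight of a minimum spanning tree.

25

Kruskal's algorithm — process edges by increasing weight (ties by edge label):
epsilon zeta (2): add. Components now {kappa} {epsilon,zeta} {eta} {iota} {theta}
kappa theta (3): add. Components now {kappa,theta} {epsilon,zeta} {eta} {iota}
epsilon theta (5): add. Components now {epsilon,kappa,theta,zeta} {eta} {iota}
epsilon kappa (7): skip — kappa and epsilon already connected.
iota kappa (7): add. Components now {epsilon,iota,kappa,theta,zeta} {eta}
eta zeta (8): add. Components now {epsilon,eta,iota,kappa,theta,zeta}
MST edges: epsilon zeta, kappa theta, epsilon theta, iota kappa, eta zeta; total weight 2+3+5+7+8 = 25.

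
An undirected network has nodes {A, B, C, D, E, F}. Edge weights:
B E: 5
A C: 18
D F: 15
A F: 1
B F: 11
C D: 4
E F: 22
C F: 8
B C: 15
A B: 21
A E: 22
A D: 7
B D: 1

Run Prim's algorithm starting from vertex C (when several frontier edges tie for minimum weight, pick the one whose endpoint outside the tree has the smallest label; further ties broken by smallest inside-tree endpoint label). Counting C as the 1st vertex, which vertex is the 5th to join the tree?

Prim's algorithm from C:
Step 1: cheapest edge leaving the tree is C D (4); add D.
Step 2: cheapest edge leaving the tree is B D (1); add B.
Step 3: cheapest edge leaving the tree is B E (5); add E.
Step 4: cheapest edge leaving the tree is A D (7); add A.
Step 5: cheapest edge leaving the tree is A F (1); add F.
Vertex order: C, D, B, E, A, F. The 5th vertex is A.

A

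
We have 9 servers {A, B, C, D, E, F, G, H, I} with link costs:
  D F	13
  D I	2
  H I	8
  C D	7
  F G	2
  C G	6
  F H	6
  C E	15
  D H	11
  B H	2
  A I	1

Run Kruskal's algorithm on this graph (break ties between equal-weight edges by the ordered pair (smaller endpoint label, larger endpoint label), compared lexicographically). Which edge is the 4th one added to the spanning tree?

F-G

Kruskal: consider edges lightest-first.
A I (1): add — endpoints in different components.
B H (2): add — endpoints in different components.
D I (2): add — endpoints in different components.
F G (2): add — endpoints in different components.
C G (6): add — endpoints in different components.
F H (6): add — endpoints in different components.
C D (7): add — endpoints in different components.
H I (8): skip — H and I already connected.
D H (11): skip — D and H already connected.
D F (13): skip — D and F already connected.
C E (15): add — endpoints in different components.
The 4th edge added is F G.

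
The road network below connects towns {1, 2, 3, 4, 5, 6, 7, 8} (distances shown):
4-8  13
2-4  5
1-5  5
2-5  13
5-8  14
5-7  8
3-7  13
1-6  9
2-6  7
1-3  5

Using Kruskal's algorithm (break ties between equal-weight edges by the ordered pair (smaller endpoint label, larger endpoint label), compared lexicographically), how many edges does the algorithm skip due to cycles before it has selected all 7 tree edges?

2

Sort edges by weight, then run Kruskal:
1-3 (5): add — endpoints in different components.
1-5 (5): add — endpoints in different components.
2-4 (5): add — endpoints in different components.
2-6 (7): add — endpoints in different components.
5-7 (8): add — endpoints in different components.
1-6 (9): add — endpoints in different components.
2-5 (13): skip — 2 and 5 already connected.
3-7 (13): skip — 3 and 7 already connected.
4-8 (13): add — endpoints in different components.
Edges rejected before the tree was complete: 2.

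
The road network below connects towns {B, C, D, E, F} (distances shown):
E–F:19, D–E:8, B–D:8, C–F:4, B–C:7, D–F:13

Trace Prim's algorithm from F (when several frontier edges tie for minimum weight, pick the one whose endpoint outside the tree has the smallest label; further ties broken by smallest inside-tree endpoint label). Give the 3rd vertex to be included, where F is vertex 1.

Grow the tree from F using Prim:
Step 1: cheapest edge leaving the tree is C–F (4); add C.
Step 2: cheapest edge leaving the tree is B–C (7); add B.
Step 3: cheapest edge leaving the tree is B–D (8); add D.
Step 4: cheapest edge leaving the tree is D–E (8); add E.
Vertex order: F, C, B, D, E. The 3rd vertex is B.

B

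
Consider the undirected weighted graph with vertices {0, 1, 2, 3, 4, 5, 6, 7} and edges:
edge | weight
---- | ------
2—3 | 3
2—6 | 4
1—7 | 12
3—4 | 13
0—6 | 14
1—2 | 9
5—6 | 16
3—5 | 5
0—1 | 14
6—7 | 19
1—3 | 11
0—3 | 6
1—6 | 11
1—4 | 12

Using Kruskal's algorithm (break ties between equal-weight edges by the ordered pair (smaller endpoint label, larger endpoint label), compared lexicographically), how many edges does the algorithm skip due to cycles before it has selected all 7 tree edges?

2

Kruskal: consider edges lightest-first.
2—3 (3): add — endpoints in different components.
2—6 (4): add — endpoints in different components.
3—5 (5): add — endpoints in different components.
0—3 (6): add — endpoints in different components.
1—2 (9): add — endpoints in different components.
1—3 (11): skip — 1 and 3 already connected.
1—6 (11): skip — 1 and 6 already connected.
1—4 (12): add — endpoints in different components.
1—7 (12): add — endpoints in different components.
Edges rejected before the tree was complete: 2.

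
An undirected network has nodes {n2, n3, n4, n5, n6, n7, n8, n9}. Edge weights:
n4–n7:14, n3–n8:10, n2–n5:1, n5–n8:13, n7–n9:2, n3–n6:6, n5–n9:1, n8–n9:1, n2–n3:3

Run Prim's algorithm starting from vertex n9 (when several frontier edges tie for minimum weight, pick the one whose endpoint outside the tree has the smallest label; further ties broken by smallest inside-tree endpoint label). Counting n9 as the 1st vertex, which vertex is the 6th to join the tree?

Prim, starting at n9.
Step 1: frontier [n5–n9 1, n8–n9 1, n7–n9 2] → take n5–n9 (1); add n5.
Step 2: frontier [n2–n5 1, n5–n8 13, n8–n9 1, n7–n9 2] → take n2–n5 (1); add n2.
Step 3: frontier [n2–n3 3, n5–n8 13, n8–n9 1, n7–n9 2] → take n8–n9 (1); add n8.
Step 4: frontier [n2–n3 3, n3–n8 10, n7–n9 2] → take n7–n9 (2); add n7.
Step 5: frontier [n2–n3 3, n4–n7 14, n3–n8 10] → take n2–n3 (3); add n3.
Step 6: frontier [n3–n6 6, n4–n7 14] → take n3–n6 (6); add n6.
Step 7: frontier [n4–n7 14] → take n4–n7 (14); add n4.
Vertex order: n9, n5, n2, n8, n7, n3, n6, n4. The 6th vertex is n3.

n3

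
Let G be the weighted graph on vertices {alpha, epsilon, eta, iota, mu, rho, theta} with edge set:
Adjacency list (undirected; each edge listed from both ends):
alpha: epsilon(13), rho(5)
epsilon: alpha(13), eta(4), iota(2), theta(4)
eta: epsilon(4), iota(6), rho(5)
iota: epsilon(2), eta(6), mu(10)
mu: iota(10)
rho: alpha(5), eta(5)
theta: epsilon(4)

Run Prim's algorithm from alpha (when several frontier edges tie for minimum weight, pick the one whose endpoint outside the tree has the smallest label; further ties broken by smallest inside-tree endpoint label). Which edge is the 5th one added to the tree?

Prim's algorithm from alpha:
Step 1: cheapest edge leaving the tree is alpha—rho (5); add rho.
Step 2: cheapest edge leaving the tree is eta—rho (5); add eta.
Step 3: cheapest edge leaving the tree is epsilon—eta (4); add epsilon.
Step 4: cheapest edge leaving the tree is epsilon—iota (2); add iota.
Step 5: cheapest edge leaving the tree is epsilon—theta (4); add theta.
Step 6: cheapest edge leaving the tree is iota—mu (10); add mu.
The 5th edge added is epsilon—theta.

epsilon-theta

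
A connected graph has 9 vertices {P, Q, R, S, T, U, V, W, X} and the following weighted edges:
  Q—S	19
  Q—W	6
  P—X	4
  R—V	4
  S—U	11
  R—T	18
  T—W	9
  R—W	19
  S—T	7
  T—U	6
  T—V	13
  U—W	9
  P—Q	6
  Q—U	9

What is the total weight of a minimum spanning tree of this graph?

Prim, starting at R.
Step 1: frontier [R—V 4, R—T 18, R—W 19] → take R—V (4); add V.
Step 2: frontier [R—T 18, R—W 19, T—V 13] → take T—V (13); add T.
Step 3: frontier [R—W 19, T—U 6, S—T 7, T—W 9] → take T—U (6); add U.
Step 4: frontier [R—W 19, S—T 7, T—W 9, Q—U 9, U—W 9, S—U 11] → take S—T (7); add S.
Step 5: frontier [R—W 19, Q—S 19, T—W 9, Q—U 9, U—W 9] → take Q—U (9); add Q.
Step 6: frontier [P—Q 6, Q—W 6, R—W 19, T—W 9, U—W 9] → take P—Q (6); add P.
Step 7: frontier [P—X 4, Q—W 6, R—W 19, T—W 9, U—W 9] → take P—X (4); add X.
Step 8: frontier [Q—W 6, R—W 19, T—W 9, U—W 9] → take Q—W (6); add W.
MST edges: R—V, T—V, T—U, S—T, Q—U, P—Q, P—X, Q—W; total weight 4+13+6+7+9+6+4+6 = 55.

55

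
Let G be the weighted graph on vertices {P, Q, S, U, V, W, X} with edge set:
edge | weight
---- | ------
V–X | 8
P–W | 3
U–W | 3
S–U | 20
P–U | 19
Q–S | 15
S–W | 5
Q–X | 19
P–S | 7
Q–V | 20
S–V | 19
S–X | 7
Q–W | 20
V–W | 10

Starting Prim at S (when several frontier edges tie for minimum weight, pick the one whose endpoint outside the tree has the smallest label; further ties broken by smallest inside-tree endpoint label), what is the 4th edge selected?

S-X

Prim, starting at S.
Step 1: frontier [S–W 5, P–S 7, S–X 7, Q–S 15, S–V 19, S–U 20] → take S–W (5); add W.
Step 2: frontier [P–S 7, S–X 7, Q–S 15, S–V 19, S–U 20, P–W 3, U–W 3, V–W 10, Q–W 20] → take P–W (3); add P.
Step 3: frontier [P–U 19, S–X 7, Q–S 15, S–V 19, S–U 20, U–W 3, V–W 10, Q–W 20] → take U–W (3); add U.
Step 4: frontier [S–X 7, Q–S 15, S–V 19, V–W 10, Q–W 20] → take S–X (7); add X.
Step 5: frontier [Q–S 15, S–V 19, V–W 10, Q–W 20, V–X 8, Q–X 19] → take V–X (8); add V.
Step 6: frontier [Q–S 15, Q–V 20, Q–W 20, Q–X 19] → take Q–S (15); add Q.
The 4th edge added is S–X.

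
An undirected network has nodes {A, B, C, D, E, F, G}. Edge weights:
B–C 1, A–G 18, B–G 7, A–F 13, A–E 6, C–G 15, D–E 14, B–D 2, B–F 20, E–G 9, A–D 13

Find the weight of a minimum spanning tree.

Sort edges by weight, then run Kruskal:
B–C (1): add. Components now {A} {B,C} {D} {E} {F} {G}
B–D (2): add. Components now {A} {B,C,D} {E} {F} {G}
A–E (6): add. Components now {A,E} {B,C,D} {F} {G}
B–G (7): add. Components now {A,E} {B,C,D,G} {F}
E–G (9): add. Components now {A,B,C,D,E,G} {F}
A–D (13): skip — A and D already connected.
A–F (13): add. Components now {A,B,C,D,E,F,G}
MST edges: B–C, B–D, A–E, B–G, E–G, A–F; total weight 1+2+6+7+9+13 = 38.

38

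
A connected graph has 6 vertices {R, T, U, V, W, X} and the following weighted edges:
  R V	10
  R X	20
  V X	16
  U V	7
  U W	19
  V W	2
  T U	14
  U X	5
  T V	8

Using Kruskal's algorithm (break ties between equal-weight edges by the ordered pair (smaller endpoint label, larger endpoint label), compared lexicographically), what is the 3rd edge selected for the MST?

Kruskal: consider edges lightest-first.
V W (2): add — endpoints in different components.
U X (5): add — endpoints in different components.
U V (7): add — endpoints in different components.
T V (8): add — endpoints in different components.
R V (10): add — endpoints in different components.
The 3rd edge added is U V.

U-V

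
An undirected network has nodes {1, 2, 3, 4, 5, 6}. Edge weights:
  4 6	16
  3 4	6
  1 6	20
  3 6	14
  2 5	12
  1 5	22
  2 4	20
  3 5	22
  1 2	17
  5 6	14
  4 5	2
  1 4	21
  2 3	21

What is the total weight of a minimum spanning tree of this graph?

Prim, starting at 1.
Step 1: cheapest edge leaving the tree is 1 2 (17); add 2.
Step 2: cheapest edge leaving the tree is 2 5 (12); add 5.
Step 3: cheapest edge leaving the tree is 4 5 (2); add 4.
Step 4: cheapest edge leaving the tree is 3 4 (6); add 3.
Step 5: cheapest edge leaving the tree is 3 6 (14); add 6.
MST edges: 1 2, 2 5, 4 5, 3 4, 3 6; total weight 17+12+2+6+14 = 51.

51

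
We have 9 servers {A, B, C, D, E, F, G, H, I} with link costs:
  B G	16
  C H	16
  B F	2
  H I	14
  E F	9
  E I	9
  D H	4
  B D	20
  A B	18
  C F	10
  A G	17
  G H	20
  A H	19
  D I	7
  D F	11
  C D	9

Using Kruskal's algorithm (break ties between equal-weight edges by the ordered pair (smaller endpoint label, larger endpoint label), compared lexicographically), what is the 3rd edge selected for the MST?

D-I

Sort edges by weight, then run Kruskal:
B F (2): add — endpoints in different components.
D H (4): add — endpoints in different components.
D I (7): add — endpoints in different components.
C D (9): add — endpoints in different components.
E F (9): add — endpoints in different components.
E I (9): add — endpoints in different components.
C F (10): skip — C and F already connected.
D F (11): skip — D and F already connected.
H I (14): skip — H and I already connected.
B G (16): add — endpoints in different components.
C H (16): skip — C and H already connected.
A G (17): add — endpoints in different components.
The 3rd edge added is D I.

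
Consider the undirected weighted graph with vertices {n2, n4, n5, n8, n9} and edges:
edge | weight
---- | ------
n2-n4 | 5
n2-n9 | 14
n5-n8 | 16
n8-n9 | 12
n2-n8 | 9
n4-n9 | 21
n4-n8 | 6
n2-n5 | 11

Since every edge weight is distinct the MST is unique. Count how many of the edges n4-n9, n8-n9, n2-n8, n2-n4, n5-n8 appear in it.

Kruskal's algorithm — process edges by increasing weight (ties by edge label):
n2-n4 (5): add — endpoints in different components.
n4-n8 (6): add — endpoints in different components.
n2-n8 (9): skip — n8 and n2 already connected.
n2-n5 (11): add — endpoints in different components.
n8-n9 (12): add — endpoints in different components.
MST edge set: {n2-n4, n4-n8, n2-n5, n8-n9}.
Of the listed edges, {n8-n9, n2-n4} are in the MST → 2.

2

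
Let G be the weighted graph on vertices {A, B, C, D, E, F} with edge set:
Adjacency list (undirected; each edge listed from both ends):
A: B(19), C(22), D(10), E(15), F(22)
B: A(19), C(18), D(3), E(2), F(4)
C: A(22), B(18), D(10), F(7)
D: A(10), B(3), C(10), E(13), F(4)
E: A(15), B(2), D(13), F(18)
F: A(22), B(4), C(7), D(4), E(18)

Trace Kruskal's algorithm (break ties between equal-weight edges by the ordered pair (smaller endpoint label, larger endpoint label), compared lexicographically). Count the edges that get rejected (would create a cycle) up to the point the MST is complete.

Kruskal's algorithm — process edges by increasing weight (ties by edge label):
B—E (2): add — endpoints in different components.
B—D (3): add — endpoints in different components.
B—F (4): add — endpoints in different components.
D—F (4): skip — D and F already connected.
C—F (7): add — endpoints in different components.
A—D (10): add — endpoints in different components.
Edges rejected before the tree was complete: 1.

1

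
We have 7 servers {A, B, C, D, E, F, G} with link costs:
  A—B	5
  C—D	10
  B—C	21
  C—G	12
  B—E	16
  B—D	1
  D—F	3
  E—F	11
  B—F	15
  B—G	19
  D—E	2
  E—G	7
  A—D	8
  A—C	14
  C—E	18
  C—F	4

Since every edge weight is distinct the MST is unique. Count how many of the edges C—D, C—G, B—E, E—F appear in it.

Sort edges by weight, then run Kruskal:
B—D (1): add. Components now {A} {B,D} {C} {E} {F} {G}
D—E (2): add. Components now {A} {B,D,E} {C} {F} {G}
D—F (3): add. Components now {A} {B,D,E,F} {C} {G}
C—F (4): add. Components now {A} {B,C,D,E,F} {G}
A—B (5): add. Components now {A,B,C,D,E,F} {G}
E—G (7): add. Components now {A,B,C,D,E,F,G}
MST edge set: {B—D, D—E, D—F, C—F, A—B, E—G}.
Of the listed edges, {} are in the MST → 0.

0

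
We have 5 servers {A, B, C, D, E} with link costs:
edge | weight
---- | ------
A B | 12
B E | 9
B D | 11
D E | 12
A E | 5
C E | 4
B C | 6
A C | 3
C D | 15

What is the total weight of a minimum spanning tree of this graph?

Prim's algorithm from E:
Step 1: cheapest edge leaving the tree is C E (4); add C.
Step 2: cheapest edge leaving the tree is A C (3); add A.
Step 3: cheapest edge leaving the tree is B C (6); add B.
Step 4: cheapest edge leaving the tree is B D (11); add D.
MST edges: C E, A C, B C, B D; total weight 4+3+6+11 = 24.

24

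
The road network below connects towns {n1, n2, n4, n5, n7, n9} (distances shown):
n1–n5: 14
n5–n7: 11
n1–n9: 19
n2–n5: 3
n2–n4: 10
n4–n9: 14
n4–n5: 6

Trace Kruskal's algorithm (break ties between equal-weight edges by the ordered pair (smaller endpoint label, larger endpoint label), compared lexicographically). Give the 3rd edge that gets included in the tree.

n5-n7

Kruskal's algorithm — process edges by increasing weight (ties by edge label):
n2–n5 (3): add — endpoints in different components.
n4–n5 (6): add — endpoints in different components.
n2–n4 (10): skip — n4 and n2 already connected.
n5–n7 (11): add — endpoints in different components.
n1–n5 (14): add — endpoints in different components.
n4–n9 (14): add — endpoints in different components.
The 3rd edge added is n5–n7.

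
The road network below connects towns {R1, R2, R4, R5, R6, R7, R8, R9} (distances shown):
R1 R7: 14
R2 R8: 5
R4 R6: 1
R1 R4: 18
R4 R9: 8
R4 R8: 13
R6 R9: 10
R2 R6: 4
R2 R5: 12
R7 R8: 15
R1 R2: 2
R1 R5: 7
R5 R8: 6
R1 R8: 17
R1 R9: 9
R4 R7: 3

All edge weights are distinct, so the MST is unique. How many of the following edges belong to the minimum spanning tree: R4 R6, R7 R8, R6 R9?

1

Kruskal: consider edges lightest-first.
R4 R6 (1): add — endpoints in different components.
R1 R2 (2): add — endpoints in different components.
R4 R7 (3): add — endpoints in different components.
R2 R6 (4): add — endpoints in different components.
R2 R8 (5): add — endpoints in different components.
R5 R8 (6): add — endpoints in different components.
R1 R5 (7): skip — R5 and R1 already connected.
R4 R9 (8): add — endpoints in different components.
MST edge set: {R4 R6, R1 R2, R4 R7, R2 R6, R2 R8, R5 R8, R4 R9}.
Of the listed edges, {R4 R6} are in the MST → 1.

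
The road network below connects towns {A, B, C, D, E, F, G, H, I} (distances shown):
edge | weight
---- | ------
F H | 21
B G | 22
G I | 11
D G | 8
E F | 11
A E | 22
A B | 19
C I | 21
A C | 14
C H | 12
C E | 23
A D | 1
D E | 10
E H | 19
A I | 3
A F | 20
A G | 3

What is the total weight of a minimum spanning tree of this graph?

73

Sort edges by weight, then run Kruskal:
A D (1): add — endpoints in different components.
A G (3): add — endpoints in different components.
A I (3): add — endpoints in different components.
D G (8): skip — D and G already connected.
D E (10): add — endpoints in different components.
E F (11): add — endpoints in different components.
G I (11): skip — G and I already connected.
C H (12): add — endpoints in different components.
A C (14): add — endpoints in different components.
A B (19): add — endpoints in different components.
MST edges: A D, A G, A I, D E, E F, C H, A C, A B; total weight 1+3+3+10+11+12+14+19 = 73.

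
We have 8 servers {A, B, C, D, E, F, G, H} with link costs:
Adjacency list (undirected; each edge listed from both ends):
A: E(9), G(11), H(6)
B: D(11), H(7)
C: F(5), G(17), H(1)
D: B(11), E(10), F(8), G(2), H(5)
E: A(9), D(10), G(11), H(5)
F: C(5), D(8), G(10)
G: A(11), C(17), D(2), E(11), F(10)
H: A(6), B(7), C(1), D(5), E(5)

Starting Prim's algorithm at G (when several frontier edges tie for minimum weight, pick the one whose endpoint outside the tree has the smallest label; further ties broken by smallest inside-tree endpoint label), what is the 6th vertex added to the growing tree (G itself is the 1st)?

F

Prim, starting at G.
Step 1: cheapest edge leaving the tree is D-G (2); add D.
Step 2: cheapest edge leaving the tree is D-H (5); add H.
Step 3: cheapest edge leaving the tree is C-H (1); add C.
Step 4: cheapest edge leaving the tree is E-H (5); add E.
Step 5: cheapest edge leaving the tree is C-F (5); add F.
Step 6: cheapest edge leaving the tree is A-H (6); add A.
Step 7: cheapest edge leaving the tree is B-H (7); add B.
Vertex order: G, D, H, C, E, F, A, B. The 6th vertex is F.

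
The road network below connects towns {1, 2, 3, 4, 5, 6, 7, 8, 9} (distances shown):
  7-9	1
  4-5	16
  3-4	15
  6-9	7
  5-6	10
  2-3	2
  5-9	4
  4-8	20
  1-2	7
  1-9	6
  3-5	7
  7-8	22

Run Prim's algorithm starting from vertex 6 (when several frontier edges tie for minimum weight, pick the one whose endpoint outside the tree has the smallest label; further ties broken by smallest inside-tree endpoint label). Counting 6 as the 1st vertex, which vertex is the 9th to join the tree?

Prim's algorithm from 6:
Step 1: cheapest edge leaving the tree is 6-9 (7); add 9.
Step 2: cheapest edge leaving the tree is 7-9 (1); add 7.
Step 3: cheapest edge leaving the tree is 5-9 (4); add 5.
Step 4: cheapest edge leaving the tree is 1-9 (6); add 1.
Step 5: cheapest edge leaving the tree is 1-2 (7); add 2.
Step 6: cheapest edge leaving the tree is 2-3 (2); add 3.
Step 7: cheapest edge leaving the tree is 3-4 (15); add 4.
Step 8: cheapest edge leaving the tree is 4-8 (20); add 8.
Vertex order: 6, 9, 7, 5, 1, 2, 3, 4, 8. The 9th vertex is 8.

8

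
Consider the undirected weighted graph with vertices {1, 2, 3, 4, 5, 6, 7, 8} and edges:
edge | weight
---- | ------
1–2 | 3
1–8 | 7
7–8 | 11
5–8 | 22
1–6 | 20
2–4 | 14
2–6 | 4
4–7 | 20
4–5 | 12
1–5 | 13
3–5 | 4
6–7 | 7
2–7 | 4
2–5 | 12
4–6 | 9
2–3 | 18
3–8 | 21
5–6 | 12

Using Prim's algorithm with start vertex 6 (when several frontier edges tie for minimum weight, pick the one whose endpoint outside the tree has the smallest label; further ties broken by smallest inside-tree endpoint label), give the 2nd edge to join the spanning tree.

Prim, starting at 6.
Step 1: cheapest edge leaving the tree is 2–6 (4); add 2.
Step 2: cheapest edge leaving the tree is 1–2 (3); add 1.
Step 3: cheapest edge leaving the tree is 2–7 (4); add 7.
Step 4: cheapest edge leaving the tree is 1–8 (7); add 8.
Step 5: cheapest edge leaving the tree is 4–6 (9); add 4.
Step 6: cheapest edge leaving the tree is 2–5 (12); add 5.
Step 7: cheapest edge leaving the tree is 3–5 (4); add 3.
The 2nd edge added is 1–2.

1-2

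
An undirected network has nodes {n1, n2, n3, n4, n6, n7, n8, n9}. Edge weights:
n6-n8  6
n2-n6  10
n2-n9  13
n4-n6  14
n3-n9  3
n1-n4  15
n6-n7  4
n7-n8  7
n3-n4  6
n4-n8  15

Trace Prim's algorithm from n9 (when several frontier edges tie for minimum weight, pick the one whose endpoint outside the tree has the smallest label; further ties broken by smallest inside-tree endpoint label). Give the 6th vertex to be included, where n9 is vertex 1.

n7

Prim's algorithm from n9:
Step 1: cheapest edge leaving the tree is n3-n9 (3); add n3.
Step 2: cheapest edge leaving the tree is n3-n4 (6); add n4.
Step 3: cheapest edge leaving the tree is n2-n9 (13); add n2.
Step 4: cheapest edge leaving the tree is n2-n6 (10); add n6.
Step 5: cheapest edge leaving the tree is n6-n7 (4); add n7.
Step 6: cheapest edge leaving the tree is n6-n8 (6); add n8.
Step 7: cheapest edge leaving the tree is n1-n4 (15); add n1.
Vertex order: n9, n3, n4, n2, n6, n7, n8, n1. The 6th vertex is n7.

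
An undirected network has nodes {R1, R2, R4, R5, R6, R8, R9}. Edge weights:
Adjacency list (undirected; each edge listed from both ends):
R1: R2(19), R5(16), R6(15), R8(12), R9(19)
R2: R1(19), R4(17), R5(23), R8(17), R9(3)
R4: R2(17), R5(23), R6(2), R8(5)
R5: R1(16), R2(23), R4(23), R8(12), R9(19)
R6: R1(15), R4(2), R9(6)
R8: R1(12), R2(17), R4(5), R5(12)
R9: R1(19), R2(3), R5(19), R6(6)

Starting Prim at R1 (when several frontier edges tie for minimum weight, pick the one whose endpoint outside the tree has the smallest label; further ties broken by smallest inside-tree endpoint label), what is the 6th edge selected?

Prim, starting at R1.
Step 1: cheapest edge leaving the tree is R1–R8 (12); add R8.
Step 2: cheapest edge leaving the tree is R4–R8 (5); add R4.
Step 3: cheapest edge leaving the tree is R4–R6 (2); add R6.
Step 4: cheapest edge leaving the tree is R6–R9 (6); add R9.
Step 5: cheapest edge leaving the tree is R2–R9 (3); add R2.
Step 6: cheapest edge leaving the tree is R5–R8 (12); add R5.
The 6th edge added is R5–R8.

R5-R8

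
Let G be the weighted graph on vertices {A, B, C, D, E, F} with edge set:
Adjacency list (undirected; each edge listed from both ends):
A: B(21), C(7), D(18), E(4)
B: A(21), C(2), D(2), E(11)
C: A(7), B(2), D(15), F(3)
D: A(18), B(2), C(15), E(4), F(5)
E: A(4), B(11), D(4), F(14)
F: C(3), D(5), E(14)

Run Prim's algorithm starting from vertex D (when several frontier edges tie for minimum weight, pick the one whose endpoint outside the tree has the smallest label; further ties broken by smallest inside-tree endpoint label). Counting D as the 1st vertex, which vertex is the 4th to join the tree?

Grow the tree from D using Prim:
Step 1: cheapest edge leaving the tree is B–D (2); add B.
Step 2: cheapest edge leaving the tree is B–C (2); add C.
Step 3: cheapest edge leaving the tree is C–F (3); add F.
Step 4: cheapest edge leaving the tree is D–E (4); add E.
Step 5: cheapest edge leaving the tree is A–E (4); add A.
Vertex order: D, B, C, F, E, A. The 4th vertex is F.

F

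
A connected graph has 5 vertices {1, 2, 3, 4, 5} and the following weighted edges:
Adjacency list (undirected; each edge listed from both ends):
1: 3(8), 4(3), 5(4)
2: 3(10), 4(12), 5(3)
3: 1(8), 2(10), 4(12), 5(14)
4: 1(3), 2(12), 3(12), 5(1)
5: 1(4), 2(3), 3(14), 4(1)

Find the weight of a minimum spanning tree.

Kruskal's algorithm — process edges by increasing weight (ties by edge label):
4-5 (1): add. Components now {1} {2} {3} {4,5}
1-4 (3): add. Components now {1,4,5} {2} {3}
2-5 (3): add. Components now {1,2,4,5} {3}
1-5 (4): skip — 1 and 5 already connected.
1-3 (8): add. Components now {1,2,3,4,5}
MST edges: 4-5, 1-4, 2-5, 1-3; total weight 1+3+3+8 = 15.

15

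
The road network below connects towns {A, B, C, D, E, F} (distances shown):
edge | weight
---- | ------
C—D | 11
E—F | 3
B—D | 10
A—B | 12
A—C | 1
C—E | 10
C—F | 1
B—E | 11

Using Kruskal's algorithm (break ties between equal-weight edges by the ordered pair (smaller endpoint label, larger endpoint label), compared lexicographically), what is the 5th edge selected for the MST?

B-E

Sort edges by weight, then run Kruskal:
A—C (1): add. Components now {A,C} {B} {D} {E} {F}
C—F (1): add. Components now {A,C,F} {B} {D} {E}
E—F (3): add. Components now {A,C,E,F} {B} {D}
B—D (10): add. Components now {A,C,E,F} {B,D}
C—E (10): skip — C and E already connected.
B—E (11): add. Components now {A,B,C,D,E,F}
The 5th edge added is B—E.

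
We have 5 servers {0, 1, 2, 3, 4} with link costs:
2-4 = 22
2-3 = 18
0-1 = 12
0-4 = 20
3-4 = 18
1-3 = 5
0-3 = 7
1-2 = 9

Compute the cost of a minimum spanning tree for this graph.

39

Sort edges by weight, then run Kruskal:
1-3 (5): add. Components now {0} {1,3} {2} {4}
0-3 (7): add. Components now {0,1,3} {2} {4}
1-2 (9): add. Components now {0,1,2,3} {4}
0-1 (12): skip — 0 and 1 already connected.
2-3 (18): skip — 2 and 3 already connected.
3-4 (18): add. Components now {0,1,2,3,4}
MST edges: 1-3, 0-3, 1-2, 3-4; total weight 5+7+9+18 = 39.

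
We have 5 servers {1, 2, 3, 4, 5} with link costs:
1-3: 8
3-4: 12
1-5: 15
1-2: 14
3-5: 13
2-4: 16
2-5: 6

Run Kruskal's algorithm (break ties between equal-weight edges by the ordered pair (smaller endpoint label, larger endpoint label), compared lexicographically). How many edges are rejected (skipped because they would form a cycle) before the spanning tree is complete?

0

Sort edges by weight, then run Kruskal:
2-5 (6): add. Components now {1} {2,5} {3} {4}
1-3 (8): add. Components now {1,3} {2,5} {4}
3-4 (12): add. Components now {1,3,4} {2,5}
3-5 (13): add. Components now {1,2,3,4,5}
Edges rejected before the tree was complete: 0.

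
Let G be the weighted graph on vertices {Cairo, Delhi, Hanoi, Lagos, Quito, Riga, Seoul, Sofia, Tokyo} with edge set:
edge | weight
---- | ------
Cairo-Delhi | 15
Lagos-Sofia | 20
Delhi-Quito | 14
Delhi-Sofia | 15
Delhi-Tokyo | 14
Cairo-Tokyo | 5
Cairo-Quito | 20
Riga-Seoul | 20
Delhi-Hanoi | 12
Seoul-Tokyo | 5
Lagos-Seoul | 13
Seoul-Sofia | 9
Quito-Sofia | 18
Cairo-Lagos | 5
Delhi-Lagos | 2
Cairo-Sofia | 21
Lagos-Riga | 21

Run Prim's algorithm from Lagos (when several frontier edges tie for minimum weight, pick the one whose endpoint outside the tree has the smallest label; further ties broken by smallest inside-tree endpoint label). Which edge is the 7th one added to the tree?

Prim's algorithm from Lagos:
Step 1: cheapest edge leaving the tree is Delhi-Lagos (2); add Delhi.
Step 2: cheapest edge leaving the tree is Cairo-Lagos (5); add Cairo.
Step 3: cheapest edge leaving the tree is Cairo-Tokyo (5); add Tokyo.
Step 4: cheapest edge leaving the tree is Seoul-Tokyo (5); add Seoul.
Step 5: cheapest edge leaving the tree is Seoul-Sofia (9); add Sofia.
Step 6: cheapest edge leaving the tree is Delhi-Hanoi (12); add Hanoi.
Step 7: cheapest edge leaving the tree is Delhi-Quito (14); add Quito.
Step 8: cheapest edge leaving the tree is Riga-Seoul (20); add Riga.
The 7th edge added is Delhi-Quito.

Delhi-Quito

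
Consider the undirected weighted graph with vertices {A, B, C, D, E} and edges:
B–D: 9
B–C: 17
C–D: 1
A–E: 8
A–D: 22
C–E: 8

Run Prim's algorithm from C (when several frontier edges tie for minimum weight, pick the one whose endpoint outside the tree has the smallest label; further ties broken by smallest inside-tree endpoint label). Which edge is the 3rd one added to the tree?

A-E

Grow the tree from C using Prim:
Step 1: frontier [C–D 1, C–E 8, B–C 17] → take C–D (1); add D.
Step 2: frontier [C–E 8, B–C 17, B–D 9, A–D 22] → take C–E (8); add E.
Step 3: frontier [B–C 17, B–D 9, A–D 22, A–E 8] → take A–E (8); add A.
Step 4: frontier [B–C 17, B–D 9] → take B–D (9); add B.
The 3rd edge added is A–E.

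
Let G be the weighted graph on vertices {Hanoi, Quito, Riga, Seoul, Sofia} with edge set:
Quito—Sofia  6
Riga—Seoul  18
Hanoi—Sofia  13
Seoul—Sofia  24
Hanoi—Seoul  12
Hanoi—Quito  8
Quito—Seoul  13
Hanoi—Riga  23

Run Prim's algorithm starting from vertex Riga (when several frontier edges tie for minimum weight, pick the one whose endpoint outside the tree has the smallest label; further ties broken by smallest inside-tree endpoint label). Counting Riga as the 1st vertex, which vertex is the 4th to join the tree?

Prim's algorithm from Riga:
Step 1: frontier [Riga—Seoul 18, Hanoi—Riga 23] → take Riga—Seoul (18); add Seoul.
Step 2: frontier [Hanoi—Riga 23, Hanoi—Seoul 12, Quito—Seoul 13, Seoul—Sofia 24] → take Hanoi—Seoul (12); add Hanoi.
Step 3: frontier [Hanoi—Quito 8, Hanoi—Sofia 13, Quito—Seoul 13, Seoul—Sofia 24] → take Hanoi—Quito (8); add Quito.
Step 4: frontier [Hanoi—Sofia 13, Quito—Sofia 6, Seoul—Sofia 24] → take Quito—Sofia (6); add Sofia.
Vertex order: Riga, Seoul, Hanoi, Quito, Sofia. The 4th vertex is Quito.

Quito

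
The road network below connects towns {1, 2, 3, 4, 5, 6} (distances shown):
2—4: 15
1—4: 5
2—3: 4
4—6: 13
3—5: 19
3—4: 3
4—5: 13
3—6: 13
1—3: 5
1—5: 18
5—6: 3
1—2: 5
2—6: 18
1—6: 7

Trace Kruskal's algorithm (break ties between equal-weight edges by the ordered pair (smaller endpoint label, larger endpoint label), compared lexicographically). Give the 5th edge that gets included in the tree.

1-6

Kruskal: consider edges lightest-first.
3—4 (3): add. Components now {1} {2} {3,4} {5} {6}
5—6 (3): add. Components now {1} {2} {3,4} {5,6}
2—3 (4): add. Components now {1} {2,3,4} {5,6}
1—2 (5): add. Components now {1,2,3,4} {5,6}
1—3 (5): skip — 1 and 3 already connected.
1—4 (5): skip — 1 and 4 already connected.
1—6 (7): add. Components now {1,2,3,4,5,6}
The 5th edge added is 1—6.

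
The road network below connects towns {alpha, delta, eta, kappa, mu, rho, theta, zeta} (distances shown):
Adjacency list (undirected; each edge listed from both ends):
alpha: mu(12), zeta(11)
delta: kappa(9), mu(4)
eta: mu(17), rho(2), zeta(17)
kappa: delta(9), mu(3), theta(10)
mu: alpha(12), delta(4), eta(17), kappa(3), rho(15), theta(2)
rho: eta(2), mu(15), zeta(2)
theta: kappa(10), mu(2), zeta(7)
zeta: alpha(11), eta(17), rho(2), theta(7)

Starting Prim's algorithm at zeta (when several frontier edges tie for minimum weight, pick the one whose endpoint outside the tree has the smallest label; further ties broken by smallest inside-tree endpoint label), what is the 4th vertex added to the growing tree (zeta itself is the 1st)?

Prim, starting at zeta.
Step 1: cheapest edge leaving the tree is rho-zeta (2); add rho.
Step 2: cheapest edge leaving the tree is eta-rho (2); add eta.
Step 3: cheapest edge leaving the tree is theta-zeta (7); add theta.
Step 4: cheapest edge leaving the tree is mu-theta (2); add mu.
Step 5: cheapest edge leaving the tree is kappa-mu (3); add kappa.
Step 6: cheapest edge leaving the tree is delta-mu (4); add delta.
Step 7: cheapest edge leaving the tree is alpha-zeta (11); add alpha.
Vertex order: zeta, rho, eta, theta, mu, kappa, delta, alpha. The 4th vertex is theta.

theta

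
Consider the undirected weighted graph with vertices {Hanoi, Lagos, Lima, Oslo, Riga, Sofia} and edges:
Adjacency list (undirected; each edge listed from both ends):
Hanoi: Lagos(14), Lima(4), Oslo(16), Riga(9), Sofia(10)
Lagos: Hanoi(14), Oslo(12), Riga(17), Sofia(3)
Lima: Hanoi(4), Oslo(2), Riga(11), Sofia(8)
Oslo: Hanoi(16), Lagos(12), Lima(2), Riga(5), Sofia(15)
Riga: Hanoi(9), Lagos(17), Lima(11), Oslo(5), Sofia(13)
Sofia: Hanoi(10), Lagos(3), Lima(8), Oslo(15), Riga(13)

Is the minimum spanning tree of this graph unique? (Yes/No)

Kruskal: consider edges lightest-first.
Lima–Oslo (2): add — endpoints in different components.
Lagos–Sofia (3): add — endpoints in different components.
Hanoi–Lima (4): add — endpoints in different components.
Oslo–Riga (5): add — endpoints in different components.
Lima–Sofia (8): add — endpoints in different components.
Every non-tree edge has weight strictly greater than the heaviest edge on the tree path between its endpoints, so the MST is unique.

Yes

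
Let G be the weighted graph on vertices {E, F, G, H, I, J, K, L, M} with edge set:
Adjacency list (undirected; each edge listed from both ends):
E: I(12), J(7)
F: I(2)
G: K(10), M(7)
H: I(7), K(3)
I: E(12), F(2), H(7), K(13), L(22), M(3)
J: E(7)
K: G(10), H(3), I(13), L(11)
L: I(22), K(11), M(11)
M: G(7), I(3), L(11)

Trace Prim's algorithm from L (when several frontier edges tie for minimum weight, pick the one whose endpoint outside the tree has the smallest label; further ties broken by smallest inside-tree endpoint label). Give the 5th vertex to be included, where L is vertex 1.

F

Prim, starting at L.
Step 1: cheapest edge leaving the tree is K L (11); add K.
Step 2: cheapest edge leaving the tree is H K (3); add H.
Step 3: cheapest edge leaving the tree is H I (7); add I.
Step 4: cheapest edge leaving the tree is F I (2); add F.
Step 5: cheapest edge leaving the tree is I M (3); add M.
Step 6: cheapest edge leaving the tree is G M (7); add G.
Step 7: cheapest edge leaving the tree is E I (12); add E.
Step 8: cheapest edge leaving the tree is E J (7); add J.
Vertex order: L, K, H, I, F, M, G, E, J. The 5th vertex is F.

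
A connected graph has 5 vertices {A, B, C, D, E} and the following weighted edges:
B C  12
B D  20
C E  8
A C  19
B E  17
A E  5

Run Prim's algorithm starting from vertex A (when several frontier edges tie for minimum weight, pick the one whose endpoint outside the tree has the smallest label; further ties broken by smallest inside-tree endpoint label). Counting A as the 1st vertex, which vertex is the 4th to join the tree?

B

Grow the tree from A using Prim:
Step 1: cheapest edge leaving the tree is A E (5); add E.
Step 2: cheapest edge leaving the tree is C E (8); add C.
Step 3: cheapest edge leaving the tree is B C (12); add B.
Step 4: cheapest edge leaving the tree is B D (20); add D.
Vertex order: A, E, C, B, D. The 4th vertex is B.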